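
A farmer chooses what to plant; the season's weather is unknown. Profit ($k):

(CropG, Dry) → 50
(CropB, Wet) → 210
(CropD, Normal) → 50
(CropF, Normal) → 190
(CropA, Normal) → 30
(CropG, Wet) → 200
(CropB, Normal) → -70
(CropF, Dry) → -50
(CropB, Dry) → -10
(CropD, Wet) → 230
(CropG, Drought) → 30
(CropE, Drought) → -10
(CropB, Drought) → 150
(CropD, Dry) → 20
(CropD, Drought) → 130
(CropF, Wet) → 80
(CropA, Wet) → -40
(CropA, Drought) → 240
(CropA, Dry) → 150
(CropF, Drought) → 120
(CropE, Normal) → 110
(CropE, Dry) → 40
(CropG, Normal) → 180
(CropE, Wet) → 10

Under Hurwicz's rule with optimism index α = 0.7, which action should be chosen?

CropD: 0.7·230 + 0.3·20 = 167
CropG: 0.7·200 + 0.3·30 = 149
CropA: 0.7·240 + 0.3·(-40) = 156
CropB: 0.7·210 + 0.3·(-70) = 126
CropE: 0.7·110 + 0.3·(-10) = 74
CropF: 0.7·190 + 0.3·(-50) = 118
Highest Hurwicz score = 167 → CropD.

CropD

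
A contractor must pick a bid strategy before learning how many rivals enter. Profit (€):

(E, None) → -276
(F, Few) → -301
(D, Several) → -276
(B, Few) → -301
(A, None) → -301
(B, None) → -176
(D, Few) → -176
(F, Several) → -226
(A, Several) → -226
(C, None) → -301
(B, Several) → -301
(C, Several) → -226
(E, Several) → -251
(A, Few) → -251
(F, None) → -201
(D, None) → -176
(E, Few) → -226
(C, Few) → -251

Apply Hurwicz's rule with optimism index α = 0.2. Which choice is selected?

A: 0.2·(-226) + 0.8·(-301) = -286
B: 0.2·(-176) + 0.8·(-301) = -276
C: 0.2·(-226) + 0.8·(-301) = -286
D: 0.2·(-176) + 0.8·(-276) = -256
E: 0.2·(-226) + 0.8·(-276) = -266
F: 0.2·(-201) + 0.8·(-301) = -281
Highest Hurwicz score = -256 → D.

D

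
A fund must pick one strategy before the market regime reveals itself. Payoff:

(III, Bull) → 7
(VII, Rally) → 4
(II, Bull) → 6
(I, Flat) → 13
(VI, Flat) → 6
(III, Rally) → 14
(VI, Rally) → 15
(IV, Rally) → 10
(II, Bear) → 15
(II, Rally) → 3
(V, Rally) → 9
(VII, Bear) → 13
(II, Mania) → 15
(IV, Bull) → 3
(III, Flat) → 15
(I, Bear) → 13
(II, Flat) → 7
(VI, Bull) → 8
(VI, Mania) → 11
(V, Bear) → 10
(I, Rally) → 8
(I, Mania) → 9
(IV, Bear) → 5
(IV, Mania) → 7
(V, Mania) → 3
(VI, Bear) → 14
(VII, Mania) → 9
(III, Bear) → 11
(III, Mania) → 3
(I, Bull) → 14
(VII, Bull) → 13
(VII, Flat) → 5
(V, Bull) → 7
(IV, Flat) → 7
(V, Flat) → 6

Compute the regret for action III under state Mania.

12

Best payoff under Mania is 15.
Regret = 15 − 3 = 12.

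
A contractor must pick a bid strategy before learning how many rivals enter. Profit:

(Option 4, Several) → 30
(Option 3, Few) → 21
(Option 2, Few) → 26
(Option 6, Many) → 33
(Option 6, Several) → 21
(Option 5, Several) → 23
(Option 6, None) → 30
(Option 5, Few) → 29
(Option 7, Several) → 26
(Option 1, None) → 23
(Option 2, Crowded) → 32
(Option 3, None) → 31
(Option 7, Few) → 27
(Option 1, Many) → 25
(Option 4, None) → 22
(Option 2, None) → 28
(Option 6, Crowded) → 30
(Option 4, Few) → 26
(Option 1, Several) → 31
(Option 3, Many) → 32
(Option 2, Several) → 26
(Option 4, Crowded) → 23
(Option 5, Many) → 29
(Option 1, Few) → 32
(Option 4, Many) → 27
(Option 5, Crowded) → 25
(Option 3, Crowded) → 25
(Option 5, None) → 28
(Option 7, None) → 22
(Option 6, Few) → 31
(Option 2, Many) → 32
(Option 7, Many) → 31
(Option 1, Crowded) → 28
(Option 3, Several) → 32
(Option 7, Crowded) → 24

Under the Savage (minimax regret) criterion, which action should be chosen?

Option 2

Column bests: None=31, Few=32, Several=32, Many=33, Crowded=32.
Option 1 regrets: 8, 0, 1, 8, 4 → max 8
Option 2 regrets: 3, 6, 6, 1, 0 → max 6
Option 3 regrets: 0, 11, 0, 1, 7 → max 11
Option 4 regrets: 9, 6, 2, 6, 9 → max 9
Option 5 regrets: 3, 3, 9, 4, 7 → max 9
Option 6 regrets: 1, 1, 11, 0, 2 → max 11
Option 7 regrets: 9, 5, 6, 2, 8 → max 9
Smallest max regret = 6 → Option 2.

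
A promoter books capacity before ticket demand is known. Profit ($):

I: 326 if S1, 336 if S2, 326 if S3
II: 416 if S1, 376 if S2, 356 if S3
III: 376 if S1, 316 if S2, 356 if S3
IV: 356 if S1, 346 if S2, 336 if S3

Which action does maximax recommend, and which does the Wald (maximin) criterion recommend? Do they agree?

Row maxima: I=336, II=416, III=376, IV=356
Best best-case = 416 → II.
Row minima: I=326, II=356, III=316, IV=336
Best worst-case = 356 → II.

maximax → II; maximin → II (agree)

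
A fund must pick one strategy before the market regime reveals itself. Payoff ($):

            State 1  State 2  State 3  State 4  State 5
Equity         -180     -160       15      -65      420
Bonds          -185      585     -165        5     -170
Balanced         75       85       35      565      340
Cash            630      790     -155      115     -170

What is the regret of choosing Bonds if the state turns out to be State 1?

Best payoff under State 1 is 630.
Regret = 630 − (-185) = 815.

815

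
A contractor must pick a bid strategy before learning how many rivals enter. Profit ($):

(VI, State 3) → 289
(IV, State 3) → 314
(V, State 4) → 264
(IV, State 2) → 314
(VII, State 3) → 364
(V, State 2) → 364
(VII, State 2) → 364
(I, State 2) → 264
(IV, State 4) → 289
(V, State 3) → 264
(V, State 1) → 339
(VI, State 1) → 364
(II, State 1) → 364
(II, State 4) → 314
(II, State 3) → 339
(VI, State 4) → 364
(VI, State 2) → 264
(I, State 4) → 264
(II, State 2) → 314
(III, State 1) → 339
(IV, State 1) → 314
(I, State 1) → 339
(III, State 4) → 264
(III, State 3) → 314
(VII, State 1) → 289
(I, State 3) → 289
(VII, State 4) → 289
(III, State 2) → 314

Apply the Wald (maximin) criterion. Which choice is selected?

Row minima: I=264, II=314, III=264, IV=289, V=264, VI=264, VII=289
Best worst-case = 314 → II.

II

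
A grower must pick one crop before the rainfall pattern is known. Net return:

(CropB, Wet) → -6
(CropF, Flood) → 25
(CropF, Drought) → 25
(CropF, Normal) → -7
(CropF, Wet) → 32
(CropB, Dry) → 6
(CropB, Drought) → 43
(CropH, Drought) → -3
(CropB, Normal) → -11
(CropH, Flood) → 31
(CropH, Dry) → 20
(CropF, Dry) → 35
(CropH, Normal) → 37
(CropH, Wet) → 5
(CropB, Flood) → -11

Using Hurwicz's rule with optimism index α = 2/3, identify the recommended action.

CropB

CropF: 2/3·35 + 1/3·(-7) = 21
CropH: 2/3·37 + 1/3·(-3) = 71/3
CropB: 2/3·43 + 1/3·(-11) = 25
Highest Hurwicz score = 25 → CropB.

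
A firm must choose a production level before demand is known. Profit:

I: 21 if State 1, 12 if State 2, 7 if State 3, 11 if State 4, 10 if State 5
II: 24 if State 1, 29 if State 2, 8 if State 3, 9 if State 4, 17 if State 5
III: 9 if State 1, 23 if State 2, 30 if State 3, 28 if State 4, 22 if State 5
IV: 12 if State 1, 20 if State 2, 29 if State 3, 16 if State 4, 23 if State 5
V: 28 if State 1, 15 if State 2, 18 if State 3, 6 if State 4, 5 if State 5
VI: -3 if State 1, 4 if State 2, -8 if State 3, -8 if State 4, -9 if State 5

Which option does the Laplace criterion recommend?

Row averages: I=12.2, II=17.4, III=22.4, IV=20, V=14.4, VI=-4.8
Highest average = 22.4 → III.

III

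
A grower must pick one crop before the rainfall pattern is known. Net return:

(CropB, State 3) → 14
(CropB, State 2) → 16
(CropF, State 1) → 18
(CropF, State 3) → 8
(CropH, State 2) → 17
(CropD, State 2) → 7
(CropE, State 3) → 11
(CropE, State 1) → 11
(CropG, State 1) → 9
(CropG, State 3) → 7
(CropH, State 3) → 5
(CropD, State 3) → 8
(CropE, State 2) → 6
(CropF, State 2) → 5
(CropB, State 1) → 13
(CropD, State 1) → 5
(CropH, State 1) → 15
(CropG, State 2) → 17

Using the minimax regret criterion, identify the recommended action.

Column bests: State 1=18, State 2=17, State 3=14.
CropH regrets: 3, 0, 9 → max 9
CropE regrets: 7, 11, 3 → max 11
CropB regrets: 5, 1, 0 → max 5
CropG regrets: 9, 0, 7 → max 9
CropD regrets: 13, 10, 6 → max 13
CropF regrets: 0, 12, 6 → max 12
Smallest max regret = 5 → CropB.

CropB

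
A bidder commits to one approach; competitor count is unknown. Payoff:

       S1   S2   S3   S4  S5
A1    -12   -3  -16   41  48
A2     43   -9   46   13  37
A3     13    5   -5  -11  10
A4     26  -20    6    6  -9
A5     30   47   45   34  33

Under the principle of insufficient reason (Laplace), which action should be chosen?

Row averages: A1=11.6, A2=26, A3=2.4, A4=1.8, A5=37.8
Highest average = 37.8 → A5.

A5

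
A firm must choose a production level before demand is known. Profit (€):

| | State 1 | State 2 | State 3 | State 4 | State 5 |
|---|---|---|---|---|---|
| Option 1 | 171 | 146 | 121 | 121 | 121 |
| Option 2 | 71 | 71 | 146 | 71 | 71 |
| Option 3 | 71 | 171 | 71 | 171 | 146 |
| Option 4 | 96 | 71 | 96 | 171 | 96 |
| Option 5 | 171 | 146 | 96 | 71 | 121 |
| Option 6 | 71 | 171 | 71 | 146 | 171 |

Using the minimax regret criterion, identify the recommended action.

Option 1

Column bests: State 1=171, State 2=171, State 3=146, State 4=171, State 5=171.
Option 1 regrets: 0, 25, 25, 50, 50 → max 50
Option 2 regrets: 100, 100, 0, 100, 100 → max 100
Option 3 regrets: 100, 0, 75, 0, 25 → max 100
Option 4 regrets: 75, 100, 50, 0, 75 → max 100
Option 5 regrets: 0, 25, 50, 100, 50 → max 100
Option 6 regrets: 100, 0, 75, 25, 0 → max 100
Smallest max regret = 50 → Option 1.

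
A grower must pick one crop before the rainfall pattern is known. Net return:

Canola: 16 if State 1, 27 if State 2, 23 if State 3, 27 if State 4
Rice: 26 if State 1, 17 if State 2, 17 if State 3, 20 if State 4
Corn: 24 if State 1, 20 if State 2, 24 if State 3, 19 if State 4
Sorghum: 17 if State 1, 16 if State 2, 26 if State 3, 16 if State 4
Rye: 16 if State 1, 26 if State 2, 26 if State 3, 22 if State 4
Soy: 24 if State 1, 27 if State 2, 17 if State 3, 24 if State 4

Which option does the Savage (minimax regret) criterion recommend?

Column bests: State 1=26, State 2=27, State 3=26, State 4=27.
Canola regrets: 10, 0, 3, 0 → max 10
Rice regrets: 0, 10, 9, 7 → max 10
Corn regrets: 2, 7, 2, 8 → max 8
Sorghum regrets: 9, 11, 0, 11 → max 11
Rye regrets: 10, 1, 0, 5 → max 10
Soy regrets: 2, 0, 9, 3 → max 9
Smallest max regret = 8 → Corn.

Corn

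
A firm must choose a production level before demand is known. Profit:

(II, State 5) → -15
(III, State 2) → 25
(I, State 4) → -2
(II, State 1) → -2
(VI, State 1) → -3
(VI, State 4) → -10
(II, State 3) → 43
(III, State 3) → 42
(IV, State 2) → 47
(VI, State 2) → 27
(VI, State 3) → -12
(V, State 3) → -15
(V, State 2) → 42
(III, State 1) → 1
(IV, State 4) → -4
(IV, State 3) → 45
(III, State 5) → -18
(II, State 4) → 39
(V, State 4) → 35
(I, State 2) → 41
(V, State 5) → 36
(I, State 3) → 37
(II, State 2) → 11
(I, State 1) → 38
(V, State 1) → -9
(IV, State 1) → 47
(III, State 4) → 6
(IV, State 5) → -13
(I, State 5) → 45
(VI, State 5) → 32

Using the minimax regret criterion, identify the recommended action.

Column bests: State 1=47, State 2=47, State 3=45, State 4=39, State 5=45.
I regrets: 9, 6, 8, 41, 0 → max 41
II regrets: 49, 36, 2, 0, 60 → max 60
III regrets: 46, 22, 3, 33, 63 → max 63
IV regrets: 0, 0, 0, 43, 58 → max 58
V regrets: 56, 5, 60, 4, 9 → max 60
VI regrets: 50, 20, 57, 49, 13 → max 57
Smallest max regret = 41 → I.

I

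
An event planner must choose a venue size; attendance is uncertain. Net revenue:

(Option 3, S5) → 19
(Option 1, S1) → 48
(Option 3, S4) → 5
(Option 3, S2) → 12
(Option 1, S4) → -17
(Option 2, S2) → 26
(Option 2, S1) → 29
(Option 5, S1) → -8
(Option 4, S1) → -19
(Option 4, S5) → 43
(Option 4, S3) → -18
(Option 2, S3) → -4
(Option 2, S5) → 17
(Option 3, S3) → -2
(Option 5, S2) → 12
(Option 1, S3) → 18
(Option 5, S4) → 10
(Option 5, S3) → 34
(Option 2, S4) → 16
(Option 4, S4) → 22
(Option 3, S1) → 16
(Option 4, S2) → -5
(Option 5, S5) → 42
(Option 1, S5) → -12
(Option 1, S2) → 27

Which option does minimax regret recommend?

Option 3

Column bests: S1=48, S2=27, S3=34, S4=22, S5=43.
Option 1 regrets: 0, 0, 16, 39, 55 → max 55
Option 2 regrets: 19, 1, 38, 6, 26 → max 38
Option 3 regrets: 32, 15, 36, 17, 24 → max 36
Option 4 regrets: 67, 32, 52, 0, 0 → max 67
Option 5 regrets: 56, 15, 0, 12, 1 → max 56
Smallest max regret = 36 → Option 3.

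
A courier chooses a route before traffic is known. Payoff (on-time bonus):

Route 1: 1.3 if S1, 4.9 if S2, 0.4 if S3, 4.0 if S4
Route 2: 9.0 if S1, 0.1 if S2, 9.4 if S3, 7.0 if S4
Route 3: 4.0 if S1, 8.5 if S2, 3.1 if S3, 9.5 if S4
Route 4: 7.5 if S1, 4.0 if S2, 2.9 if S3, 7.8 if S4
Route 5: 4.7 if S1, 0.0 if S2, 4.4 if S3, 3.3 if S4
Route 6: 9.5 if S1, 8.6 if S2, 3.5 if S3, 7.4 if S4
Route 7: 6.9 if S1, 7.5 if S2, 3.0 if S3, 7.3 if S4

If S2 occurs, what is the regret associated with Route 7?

1.1

Best payoff under S2 is 8.6.
Regret = 8.6 − 7.5 = 1.1.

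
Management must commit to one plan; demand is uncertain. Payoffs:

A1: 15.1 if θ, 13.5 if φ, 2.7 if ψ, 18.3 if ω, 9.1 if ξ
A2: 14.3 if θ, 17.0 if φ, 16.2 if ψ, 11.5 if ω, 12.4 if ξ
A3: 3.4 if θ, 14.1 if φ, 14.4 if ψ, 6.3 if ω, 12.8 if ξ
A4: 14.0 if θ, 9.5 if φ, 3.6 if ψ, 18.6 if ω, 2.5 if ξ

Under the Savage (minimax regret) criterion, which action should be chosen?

A2

Column bests: θ=15.1, φ=17.0, ψ=16.2, ω=18.6, ξ=12.8.
A1 regrets: 0.0, 3.5, 13.5, 0.3, 3.7 → max 13.5
A2 regrets: 0.8, 0.0, 0.0, 7.1, 0.4 → max 7.1
A3 regrets: 11.7, 2.9, 1.8, 12.3, 0.0 → max 12.3
A4 regrets: 1.1, 7.5, 12.6, 0.0, 10.3 → max 12.6
Smallest max regret = 7.1 → A2.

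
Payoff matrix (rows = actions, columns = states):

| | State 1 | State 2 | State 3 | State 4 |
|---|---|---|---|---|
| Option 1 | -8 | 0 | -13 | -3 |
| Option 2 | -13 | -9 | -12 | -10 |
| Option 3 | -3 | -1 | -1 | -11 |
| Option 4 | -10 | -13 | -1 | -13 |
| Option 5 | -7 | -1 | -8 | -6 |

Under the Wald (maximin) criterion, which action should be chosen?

Option 5

Row minima: Option 1=-13, Option 2=-13, Option 3=-11, Option 4=-13, Option 5=-8
Best worst-case = -8 → Option 5.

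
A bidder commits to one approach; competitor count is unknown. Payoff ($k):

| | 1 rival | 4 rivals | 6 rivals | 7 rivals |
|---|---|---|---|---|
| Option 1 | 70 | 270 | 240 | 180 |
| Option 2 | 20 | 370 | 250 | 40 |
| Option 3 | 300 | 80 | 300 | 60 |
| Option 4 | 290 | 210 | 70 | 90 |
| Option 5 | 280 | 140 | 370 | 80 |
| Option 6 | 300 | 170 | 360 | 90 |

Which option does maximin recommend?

Row minima: Option 1=70, Option 2=20, Option 3=60, Option 4=70, Option 5=80, Option 6=90
Best worst-case = 90 → Option 6.

Option 6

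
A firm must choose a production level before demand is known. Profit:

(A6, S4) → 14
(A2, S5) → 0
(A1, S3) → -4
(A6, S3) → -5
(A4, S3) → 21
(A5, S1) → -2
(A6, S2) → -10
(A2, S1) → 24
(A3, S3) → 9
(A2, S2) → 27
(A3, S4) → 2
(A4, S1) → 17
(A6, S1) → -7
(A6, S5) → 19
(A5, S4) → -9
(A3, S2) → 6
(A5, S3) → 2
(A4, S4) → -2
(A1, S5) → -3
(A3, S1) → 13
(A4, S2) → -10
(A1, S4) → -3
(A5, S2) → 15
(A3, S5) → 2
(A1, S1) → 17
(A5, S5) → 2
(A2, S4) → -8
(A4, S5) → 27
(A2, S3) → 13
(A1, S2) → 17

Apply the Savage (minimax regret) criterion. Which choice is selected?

A3

Column bests: S1=24, S2=27, S3=21, S4=14, S5=27.
A1 regrets: 7, 10, 25, 17, 30 → max 30
A2 regrets: 0, 0, 8, 22, 27 → max 27
A3 regrets: 11, 21, 12, 12, 25 → max 25
A4 regrets: 7, 37, 0, 16, 0 → max 37
A5 regrets: 26, 12, 19, 23, 25 → max 26
A6 regrets: 31, 37, 26, 0, 8 → max 37
Smallest max regret = 25 → A3.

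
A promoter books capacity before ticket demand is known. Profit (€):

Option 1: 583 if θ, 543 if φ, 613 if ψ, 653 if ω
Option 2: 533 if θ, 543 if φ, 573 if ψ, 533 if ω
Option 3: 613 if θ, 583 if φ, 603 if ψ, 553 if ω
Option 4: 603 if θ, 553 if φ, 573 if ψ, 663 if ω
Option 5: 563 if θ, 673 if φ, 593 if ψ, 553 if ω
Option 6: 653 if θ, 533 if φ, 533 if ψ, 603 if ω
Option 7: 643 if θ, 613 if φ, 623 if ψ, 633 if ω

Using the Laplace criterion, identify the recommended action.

Row averages: Option 1=598, Option 2=545.5, Option 3=588, Option 4=598, Option 5=595.5, Option 6=580.5, Option 7=628
Highest average = 628 → Option 7.

Option 7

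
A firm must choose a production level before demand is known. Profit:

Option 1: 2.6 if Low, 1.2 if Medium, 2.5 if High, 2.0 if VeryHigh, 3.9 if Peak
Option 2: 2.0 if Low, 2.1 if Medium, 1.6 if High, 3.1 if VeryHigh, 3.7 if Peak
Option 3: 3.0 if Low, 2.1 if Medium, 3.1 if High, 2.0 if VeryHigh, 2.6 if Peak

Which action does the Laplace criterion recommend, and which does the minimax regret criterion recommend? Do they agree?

laplace → Option 3; minimax regret → Option 1 (disagree)

Row averages: Option 1=2.44, Option 2=2.5, Option 3=2.56
Highest average = 2.56 → Option 3.
Column bests: Low=3.0, Medium=2.1, High=3.1, VeryHigh=3.1, Peak=3.9.
Option 1 regrets: 0.4, 0.9, 0.6, 1.1, 0.0 → max 1.1
Option 2 regrets: 1.0, 0.0, 1.5, 0.0, 0.2 → max 1.5
Option 3 regrets: 0.0, 0.0, 0.0, 1.1, 1.3 → max 1.3
Smallest max regret = 1.1 → Option 1.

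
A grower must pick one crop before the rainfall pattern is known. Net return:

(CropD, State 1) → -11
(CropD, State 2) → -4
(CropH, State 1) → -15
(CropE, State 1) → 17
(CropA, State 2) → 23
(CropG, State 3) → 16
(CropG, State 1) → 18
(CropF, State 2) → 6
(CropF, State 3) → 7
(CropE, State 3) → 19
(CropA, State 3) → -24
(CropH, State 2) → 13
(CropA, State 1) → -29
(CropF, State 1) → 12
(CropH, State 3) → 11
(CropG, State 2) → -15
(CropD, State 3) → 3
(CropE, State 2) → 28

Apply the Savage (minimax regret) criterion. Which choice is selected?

Column bests: State 1=18, State 2=28, State 3=19.
CropE regrets: 1, 0, 0 → max 1
CropG regrets: 0, 43, 3 → max 43
CropD regrets: 29, 32, 16 → max 32
CropA regrets: 47, 5, 43 → max 47
CropF regrets: 6, 22, 12 → max 22
CropH regrets: 33, 15, 8 → max 33
Smallest max regret = 1 → CropE.

CropE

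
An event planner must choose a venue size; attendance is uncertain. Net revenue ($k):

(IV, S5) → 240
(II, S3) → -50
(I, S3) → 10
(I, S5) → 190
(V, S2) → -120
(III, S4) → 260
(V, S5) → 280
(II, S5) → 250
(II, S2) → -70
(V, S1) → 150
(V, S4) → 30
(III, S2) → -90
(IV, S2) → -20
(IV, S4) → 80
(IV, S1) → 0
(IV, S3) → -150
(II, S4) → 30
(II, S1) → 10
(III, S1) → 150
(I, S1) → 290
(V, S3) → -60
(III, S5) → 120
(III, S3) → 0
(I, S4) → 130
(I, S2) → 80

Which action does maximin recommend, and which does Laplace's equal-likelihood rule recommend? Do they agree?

maximin → I; laplace → I (agree)

Row minima: I=10, II=-70, III=-90, IV=-150, V=-120
Best worst-case = 10 → I.
Row averages: I=140, II=34, III=88, IV=30, V=56
Highest average = 140 → I.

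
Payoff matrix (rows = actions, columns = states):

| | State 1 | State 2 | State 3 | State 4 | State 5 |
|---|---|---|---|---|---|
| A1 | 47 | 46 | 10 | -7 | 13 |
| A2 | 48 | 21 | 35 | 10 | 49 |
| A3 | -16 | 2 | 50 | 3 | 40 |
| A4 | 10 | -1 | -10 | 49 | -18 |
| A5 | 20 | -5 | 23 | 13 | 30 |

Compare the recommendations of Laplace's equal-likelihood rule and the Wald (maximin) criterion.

Row averages: A1=21.8, A2=32.6, A3=15.8, A4=6, A5=16.2
Highest average = 32.6 → A2.
Row minima: A1=-7, A2=10, A3=-16, A4=-18, A5=-5
Best worst-case = 10 → A2.

laplace → A2; maximin → A2 (agree)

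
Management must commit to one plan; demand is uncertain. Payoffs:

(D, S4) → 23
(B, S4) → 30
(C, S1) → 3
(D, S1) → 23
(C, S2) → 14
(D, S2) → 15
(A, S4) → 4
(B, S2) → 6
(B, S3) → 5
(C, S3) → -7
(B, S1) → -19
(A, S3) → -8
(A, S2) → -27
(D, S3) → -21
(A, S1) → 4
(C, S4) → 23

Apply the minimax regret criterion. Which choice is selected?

C

Column bests: S1=23, S2=15, S3=5, S4=30.
A regrets: 19, 42, 13, 26 → max 42
B regrets: 42, 9, 0, 0 → max 42
C regrets: 20, 1, 12, 7 → max 20
D regrets: 0, 0, 26, 7 → max 26
Smallest max regret = 20 → C.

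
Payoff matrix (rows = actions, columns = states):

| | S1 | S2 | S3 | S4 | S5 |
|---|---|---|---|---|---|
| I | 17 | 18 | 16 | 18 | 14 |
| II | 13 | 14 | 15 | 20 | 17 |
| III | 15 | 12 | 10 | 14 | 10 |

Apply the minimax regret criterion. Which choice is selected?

I

Column bests: S1=17, S2=18, S3=16, S4=20, S5=17.
I regrets: 0, 0, 0, 2, 3 → max 3
II regrets: 4, 4, 1, 0, 0 → max 4
III regrets: 2, 6, 6, 6, 7 → max 7
Smallest max regret = 3 → I.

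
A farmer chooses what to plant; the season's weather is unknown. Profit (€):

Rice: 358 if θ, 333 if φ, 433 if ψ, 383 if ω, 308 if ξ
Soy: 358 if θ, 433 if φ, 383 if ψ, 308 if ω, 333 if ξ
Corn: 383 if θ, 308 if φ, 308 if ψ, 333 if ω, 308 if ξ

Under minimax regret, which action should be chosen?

Soy

Column bests: θ=383, φ=433, ψ=433, ω=383, ξ=333.
Rice regrets: 25, 100, 0, 0, 25 → max 100
Soy regrets: 25, 0, 50, 75, 0 → max 75
Corn regrets: 0, 125, 125, 50, 25 → max 125
Smallest max regret = 75 → Soy.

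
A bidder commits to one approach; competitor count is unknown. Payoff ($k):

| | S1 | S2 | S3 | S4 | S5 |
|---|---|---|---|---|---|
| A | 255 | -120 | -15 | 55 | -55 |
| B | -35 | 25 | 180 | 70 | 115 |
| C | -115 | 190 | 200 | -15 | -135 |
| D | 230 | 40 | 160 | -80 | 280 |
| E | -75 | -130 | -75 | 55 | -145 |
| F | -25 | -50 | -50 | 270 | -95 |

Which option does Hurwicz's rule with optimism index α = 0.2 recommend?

B

A: 0.2·255 + 0.8·(-120) = -45
B: 0.2·180 + 0.8·(-35) = 8
C: 0.2·200 + 0.8·(-135) = -68
D: 0.2·280 + 0.8·(-80) = -8
E: 0.2·55 + 0.8·(-145) = -105
F: 0.2·270 + 0.8·(-95) = -22
Highest Hurwicz score = 8 → B.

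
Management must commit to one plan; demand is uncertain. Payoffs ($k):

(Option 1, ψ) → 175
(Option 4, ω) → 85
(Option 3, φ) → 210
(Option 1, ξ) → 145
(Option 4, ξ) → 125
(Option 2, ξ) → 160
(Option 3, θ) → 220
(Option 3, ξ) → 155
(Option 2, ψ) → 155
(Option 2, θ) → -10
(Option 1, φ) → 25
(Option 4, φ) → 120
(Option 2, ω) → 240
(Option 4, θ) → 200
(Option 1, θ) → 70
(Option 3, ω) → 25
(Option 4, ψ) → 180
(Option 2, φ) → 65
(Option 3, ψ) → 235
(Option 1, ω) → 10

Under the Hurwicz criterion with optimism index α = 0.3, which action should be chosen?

Option 1: 0.3·175 + 0.7·10 = 59.5
Option 2: 0.3·240 + 0.7·(-10) = 65
Option 3: 0.3·235 + 0.7·25 = 88
Option 4: 0.3·200 + 0.7·85 = 119.5
Highest Hurwicz score = 119.5 → Option 4.

Option 4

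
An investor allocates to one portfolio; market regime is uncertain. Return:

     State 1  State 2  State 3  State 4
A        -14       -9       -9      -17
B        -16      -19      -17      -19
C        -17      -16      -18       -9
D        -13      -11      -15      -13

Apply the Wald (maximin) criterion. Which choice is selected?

D

Row minima: A=-17, B=-19, C=-18, D=-15
Best worst-case = -15 → D.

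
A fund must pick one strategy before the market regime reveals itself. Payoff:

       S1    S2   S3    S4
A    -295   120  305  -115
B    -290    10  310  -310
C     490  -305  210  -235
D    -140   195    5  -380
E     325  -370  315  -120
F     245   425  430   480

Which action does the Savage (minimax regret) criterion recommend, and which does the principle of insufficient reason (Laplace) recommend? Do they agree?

minimax regret → F; laplace → F (agree)

Column bests: S1=490, S2=425, S3=430, S4=480.
A regrets: 785, 305, 125, 595 → max 785
B regrets: 780, 415, 120, 790 → max 790
C regrets: 0, 730, 220, 715 → max 730
D regrets: 630, 230, 425, 860 → max 860
E regrets: 165, 795, 115, 600 → max 795
F regrets: 245, 0, 0, 0 → max 245
Smallest max regret = 245 → F.
Row averages: A=3.75, B=-70, C=40, D=-80, E=37.5, F=395
Highest average = 395 → F.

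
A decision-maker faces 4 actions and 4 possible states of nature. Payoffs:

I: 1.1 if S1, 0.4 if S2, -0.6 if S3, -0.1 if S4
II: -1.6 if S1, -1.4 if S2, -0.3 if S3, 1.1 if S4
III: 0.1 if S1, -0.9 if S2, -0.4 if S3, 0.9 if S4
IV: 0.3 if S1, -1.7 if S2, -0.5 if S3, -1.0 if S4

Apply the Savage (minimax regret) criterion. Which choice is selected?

I

Column bests: S1=1.1, S2=0.4, S3=-0.3, S4=1.1.
I regrets: 0.0, 0.0, 0.3, 1.2 → max 1.2
II regrets: 2.7, 1.8, 0.0, 0.0 → max 2.7
III regrets: 1.0, 1.3, 0.1, 0.2 → max 1.3
IV regrets: 0.8, 2.1, 0.2, 2.1 → max 2.1
Smallest max regret = 1.2 → I.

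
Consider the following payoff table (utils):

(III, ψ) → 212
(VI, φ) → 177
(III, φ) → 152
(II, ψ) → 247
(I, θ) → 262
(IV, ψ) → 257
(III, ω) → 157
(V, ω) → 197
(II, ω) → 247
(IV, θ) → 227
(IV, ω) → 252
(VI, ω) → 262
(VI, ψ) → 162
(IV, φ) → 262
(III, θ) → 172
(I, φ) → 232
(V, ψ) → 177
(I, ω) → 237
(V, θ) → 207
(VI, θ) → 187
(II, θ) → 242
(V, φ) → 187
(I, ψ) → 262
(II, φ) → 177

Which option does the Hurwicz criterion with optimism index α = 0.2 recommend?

I: 0.2·262 + 0.8·232 = 238
II: 0.2·247 + 0.8·177 = 191
III: 0.2·212 + 0.8·152 = 164
IV: 0.2·262 + 0.8·227 = 234
V: 0.2·207 + 0.8·177 = 183
VI: 0.2·262 + 0.8·162 = 182
Highest Hurwicz score = 238 → I.

I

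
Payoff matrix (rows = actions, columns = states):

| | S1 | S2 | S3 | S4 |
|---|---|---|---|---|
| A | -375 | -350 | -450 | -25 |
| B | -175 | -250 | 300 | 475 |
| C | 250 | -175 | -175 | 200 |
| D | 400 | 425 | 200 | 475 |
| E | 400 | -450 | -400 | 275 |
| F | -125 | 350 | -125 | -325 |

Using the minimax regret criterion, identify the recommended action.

Column bests: S1=400, S2=425, S3=300, S4=475.
A regrets: 775, 775, 750, 500 → max 775
B regrets: 575, 675, 0, 0 → max 675
C regrets: 150, 600, 475, 275 → max 600
D regrets: 0, 0, 100, 0 → max 100
E regrets: 0, 875, 700, 200 → max 875
F regrets: 525, 75, 425, 800 → max 800
Smallest max regret = 100 → D.

D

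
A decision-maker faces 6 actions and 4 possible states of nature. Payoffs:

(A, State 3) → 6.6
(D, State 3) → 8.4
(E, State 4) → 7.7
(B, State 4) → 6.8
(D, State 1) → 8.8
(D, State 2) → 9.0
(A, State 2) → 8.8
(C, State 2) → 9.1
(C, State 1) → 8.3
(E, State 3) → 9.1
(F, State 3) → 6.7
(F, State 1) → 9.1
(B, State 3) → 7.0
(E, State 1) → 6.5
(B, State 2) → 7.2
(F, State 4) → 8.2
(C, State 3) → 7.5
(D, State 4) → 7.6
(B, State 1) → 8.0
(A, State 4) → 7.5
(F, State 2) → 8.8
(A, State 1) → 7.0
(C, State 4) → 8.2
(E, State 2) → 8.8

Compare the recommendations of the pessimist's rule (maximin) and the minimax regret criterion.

maximin → D; minimax regret → D (agree)

Row minima: A=6.6, B=6.8, C=7.5, D=7.6, E=6.5, F=6.7
Best worst-case = 7.6 → D.
Column bests: State 1=9.1, State 2=9.1, State 3=9.1, State 4=8.2.
A regrets: 2.1, 0.3, 2.5, 0.7 → max 2.5
B regrets: 1.1, 1.9, 2.1, 1.4 → max 2.1
C regrets: 0.8, 0.0, 1.6, 0.0 → max 1.6
D regrets: 0.3, 0.1, 0.7, 0.6 → max 0.7
E regrets: 2.6, 0.3, 0.0, 0.5 → max 2.6
F regrets: 0.0, 0.3, 2.4, 0.0 → max 2.4
Smallest max regret = 0.7 → D.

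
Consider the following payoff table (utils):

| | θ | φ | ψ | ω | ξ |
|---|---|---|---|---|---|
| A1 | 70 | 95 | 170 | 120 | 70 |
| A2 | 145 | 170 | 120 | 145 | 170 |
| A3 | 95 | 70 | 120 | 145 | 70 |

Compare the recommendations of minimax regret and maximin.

minimax regret → A2; maximin → A2 (agree)

Column bests: θ=145, φ=170, ψ=170, ω=145, ξ=170.
A1 regrets: 75, 75, 0, 25, 100 → max 100
A2 regrets: 0, 0, 50, 0, 0 → max 50
A3 regrets: 50, 100, 50, 0, 100 → max 100
Smallest max regret = 50 → A2.
Row minima: A1=70, A2=120, A3=70
Best worst-case = 120 → A2.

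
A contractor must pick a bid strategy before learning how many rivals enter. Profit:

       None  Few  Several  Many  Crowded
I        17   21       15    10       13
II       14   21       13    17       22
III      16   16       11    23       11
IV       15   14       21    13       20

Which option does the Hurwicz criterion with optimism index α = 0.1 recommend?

II

I: 0.1·21 + 0.9·10 = 11.1
II: 0.1·22 + 0.9·13 = 13.9
III: 0.1·23 + 0.9·11 = 12.2
IV: 0.1·21 + 0.9·13 = 13.8
Highest Hurwicz score = 13.9 → II.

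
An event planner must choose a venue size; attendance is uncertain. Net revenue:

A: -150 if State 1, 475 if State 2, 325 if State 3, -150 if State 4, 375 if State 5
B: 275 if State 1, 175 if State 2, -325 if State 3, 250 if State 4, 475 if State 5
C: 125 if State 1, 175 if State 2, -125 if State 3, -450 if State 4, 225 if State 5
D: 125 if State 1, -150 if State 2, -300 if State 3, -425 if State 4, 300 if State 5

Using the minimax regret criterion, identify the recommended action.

Column bests: State 1=275, State 2=475, State 3=325, State 4=250, State 5=475.
A regrets: 425, 0, 0, 400, 100 → max 425
B regrets: 0, 300, 650, 0, 0 → max 650
C regrets: 150, 300, 450, 700, 250 → max 700
D regrets: 150, 625, 625, 675, 175 → max 675
Smallest max regret = 425 → A.

A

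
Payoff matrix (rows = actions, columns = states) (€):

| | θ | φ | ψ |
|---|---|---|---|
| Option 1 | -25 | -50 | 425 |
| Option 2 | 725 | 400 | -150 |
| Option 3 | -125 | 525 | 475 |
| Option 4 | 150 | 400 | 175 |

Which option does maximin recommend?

Option 4

Row minima: Option 1=-50, Option 2=-150, Option 3=-125, Option 4=150
Best worst-case = 150 → Option 4.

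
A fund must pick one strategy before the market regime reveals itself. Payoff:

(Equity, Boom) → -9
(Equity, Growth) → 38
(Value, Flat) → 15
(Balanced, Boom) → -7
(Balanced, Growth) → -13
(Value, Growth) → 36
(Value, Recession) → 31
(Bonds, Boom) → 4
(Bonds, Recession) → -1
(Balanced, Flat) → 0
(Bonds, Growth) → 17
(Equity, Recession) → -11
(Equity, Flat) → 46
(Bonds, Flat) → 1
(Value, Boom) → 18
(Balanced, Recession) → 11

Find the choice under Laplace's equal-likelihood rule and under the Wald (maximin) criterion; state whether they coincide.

Row averages: Value=25, Bonds=5.25, Equity=16, Balanced=-2.25
Highest average = 25 → Value.
Row minima: Value=15, Bonds=-1, Equity=-11, Balanced=-13
Best worst-case = 15 → Value.

laplace → Value; maximin → Value (agree)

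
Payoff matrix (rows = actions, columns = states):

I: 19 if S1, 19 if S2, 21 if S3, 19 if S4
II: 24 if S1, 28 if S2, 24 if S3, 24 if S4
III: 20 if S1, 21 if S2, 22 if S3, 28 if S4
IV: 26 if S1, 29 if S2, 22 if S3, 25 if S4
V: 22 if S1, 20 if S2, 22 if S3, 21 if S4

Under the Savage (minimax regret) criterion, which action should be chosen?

IV

Column bests: S1=26, S2=29, S3=24, S4=28.
I regrets: 7, 10, 3, 9 → max 10
II regrets: 2, 1, 0, 4 → max 4
III regrets: 6, 8, 2, 0 → max 8
IV regrets: 0, 0, 2, 3 → max 3
V regrets: 4, 9, 2, 7 → max 9
Smallest max regret = 3 → IV.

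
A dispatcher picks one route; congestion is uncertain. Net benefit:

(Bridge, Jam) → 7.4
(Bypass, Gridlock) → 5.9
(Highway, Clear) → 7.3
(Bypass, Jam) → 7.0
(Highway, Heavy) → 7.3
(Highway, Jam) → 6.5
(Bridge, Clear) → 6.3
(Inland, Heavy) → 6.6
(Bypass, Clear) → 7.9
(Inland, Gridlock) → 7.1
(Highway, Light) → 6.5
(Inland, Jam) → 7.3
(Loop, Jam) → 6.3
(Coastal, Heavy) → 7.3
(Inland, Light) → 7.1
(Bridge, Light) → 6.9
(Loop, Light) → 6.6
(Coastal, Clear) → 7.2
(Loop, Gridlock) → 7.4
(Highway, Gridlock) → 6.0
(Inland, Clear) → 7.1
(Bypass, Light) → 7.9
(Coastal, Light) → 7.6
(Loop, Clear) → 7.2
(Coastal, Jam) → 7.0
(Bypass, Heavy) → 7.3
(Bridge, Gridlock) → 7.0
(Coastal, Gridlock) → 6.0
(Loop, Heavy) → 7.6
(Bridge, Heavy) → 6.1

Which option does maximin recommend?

Inland

Row minima: Bridge=6.1, Bypass=5.9, Inland=6.6, Coastal=6.0, Highway=6.0, Loop=6.3
Best worst-case = 6.6 → Inland.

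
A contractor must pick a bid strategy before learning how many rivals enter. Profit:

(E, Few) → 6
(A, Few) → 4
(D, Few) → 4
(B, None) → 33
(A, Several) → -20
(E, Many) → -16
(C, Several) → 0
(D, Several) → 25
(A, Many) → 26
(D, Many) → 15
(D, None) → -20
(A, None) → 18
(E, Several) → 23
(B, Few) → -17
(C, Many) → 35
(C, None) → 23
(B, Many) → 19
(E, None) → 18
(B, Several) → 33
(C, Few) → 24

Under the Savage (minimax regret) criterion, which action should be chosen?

Column bests: None=33, Few=24, Several=33, Many=35.
A regrets: 15, 20, 53, 9 → max 53
B regrets: 0, 41, 0, 16 → max 41
C regrets: 10, 0, 33, 0 → max 33
D regrets: 53, 20, 8, 20 → max 53
E regrets: 15, 18, 10, 51 → max 51
Smallest max regret = 33 → C.

C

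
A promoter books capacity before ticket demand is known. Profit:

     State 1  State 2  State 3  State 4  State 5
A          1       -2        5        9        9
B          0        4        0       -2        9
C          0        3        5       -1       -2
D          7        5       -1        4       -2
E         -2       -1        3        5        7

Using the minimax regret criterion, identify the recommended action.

Column bests: State 1=7, State 2=5, State 3=5, State 4=9, State 5=9.
A regrets: 6, 7, 0, 0, 0 → max 7
B regrets: 7, 1, 5, 11, 0 → max 11
C regrets: 7, 2, 0, 10, 11 → max 11
D regrets: 0, 0, 6, 5, 11 → max 11
E regrets: 9, 6, 2, 4, 2 → max 9
Smallest max regret = 7 → A.

A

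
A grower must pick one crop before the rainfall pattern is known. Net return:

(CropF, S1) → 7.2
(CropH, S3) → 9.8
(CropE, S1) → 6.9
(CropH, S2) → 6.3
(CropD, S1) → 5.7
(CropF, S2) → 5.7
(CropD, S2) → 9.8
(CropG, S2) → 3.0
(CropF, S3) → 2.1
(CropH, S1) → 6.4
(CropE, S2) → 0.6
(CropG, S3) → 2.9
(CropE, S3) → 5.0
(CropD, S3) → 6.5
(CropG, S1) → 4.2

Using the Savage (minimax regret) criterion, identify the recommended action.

CropD

Column bests: S1=7.2, S2=9.8, S3=9.8.
CropF regrets: 0.0, 4.1, 7.7 → max 7.7
CropE regrets: 0.3, 9.2, 4.8 → max 9.2
CropH regrets: 0.8, 3.5, 0.0 → max 3.5
CropG regrets: 3.0, 6.8, 6.9 → max 6.9
CropD regrets: 1.5, 0.0, 3.3 → max 3.3
Smallest max regret = 3.3 → CropD.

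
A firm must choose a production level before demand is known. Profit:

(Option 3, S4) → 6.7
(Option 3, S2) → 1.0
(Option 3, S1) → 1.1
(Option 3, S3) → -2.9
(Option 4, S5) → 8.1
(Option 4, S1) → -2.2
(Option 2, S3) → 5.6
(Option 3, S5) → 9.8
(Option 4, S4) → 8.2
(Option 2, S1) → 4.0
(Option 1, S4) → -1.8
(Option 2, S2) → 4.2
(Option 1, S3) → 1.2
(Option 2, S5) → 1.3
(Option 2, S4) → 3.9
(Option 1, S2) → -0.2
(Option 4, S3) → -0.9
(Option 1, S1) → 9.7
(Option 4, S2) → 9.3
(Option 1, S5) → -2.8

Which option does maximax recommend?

Option 3

Row maxima: Option 1=9.7, Option 2=5.6, Option 3=9.8, Option 4=9.3
Best best-case = 9.8 → Option 3.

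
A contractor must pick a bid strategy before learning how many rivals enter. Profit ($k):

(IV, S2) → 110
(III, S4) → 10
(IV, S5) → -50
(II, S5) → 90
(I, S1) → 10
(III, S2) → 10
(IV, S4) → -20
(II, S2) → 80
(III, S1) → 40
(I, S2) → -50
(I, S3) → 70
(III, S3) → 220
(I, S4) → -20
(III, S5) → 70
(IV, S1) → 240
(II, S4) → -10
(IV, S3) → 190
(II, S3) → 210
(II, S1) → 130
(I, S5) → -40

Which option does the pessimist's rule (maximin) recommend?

Row minima: I=-50, II=-10, III=10, IV=-50
Best worst-case = 10 → III.

III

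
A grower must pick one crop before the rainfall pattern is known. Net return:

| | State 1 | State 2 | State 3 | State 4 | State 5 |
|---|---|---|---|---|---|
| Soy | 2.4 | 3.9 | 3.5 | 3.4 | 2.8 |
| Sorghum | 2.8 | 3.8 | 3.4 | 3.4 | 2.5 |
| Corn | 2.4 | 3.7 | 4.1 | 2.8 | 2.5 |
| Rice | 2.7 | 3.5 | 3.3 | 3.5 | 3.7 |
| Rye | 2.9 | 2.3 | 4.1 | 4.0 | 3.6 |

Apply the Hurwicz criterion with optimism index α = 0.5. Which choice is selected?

Corn

Soy: 0.5·3.9 + 0.5·2.4 = 3.15
Sorghum: 0.5·3.8 + 0.5·2.5 = 3.15
Corn: 0.5·4.1 + 0.5·2.4 = 3.25
Rice: 0.5·3.7 + 0.5·2.7 = 3.2
Rye: 0.5·4.1 + 0.5·2.3 = 3.2
Highest Hurwicz score = 3.25 → Corn.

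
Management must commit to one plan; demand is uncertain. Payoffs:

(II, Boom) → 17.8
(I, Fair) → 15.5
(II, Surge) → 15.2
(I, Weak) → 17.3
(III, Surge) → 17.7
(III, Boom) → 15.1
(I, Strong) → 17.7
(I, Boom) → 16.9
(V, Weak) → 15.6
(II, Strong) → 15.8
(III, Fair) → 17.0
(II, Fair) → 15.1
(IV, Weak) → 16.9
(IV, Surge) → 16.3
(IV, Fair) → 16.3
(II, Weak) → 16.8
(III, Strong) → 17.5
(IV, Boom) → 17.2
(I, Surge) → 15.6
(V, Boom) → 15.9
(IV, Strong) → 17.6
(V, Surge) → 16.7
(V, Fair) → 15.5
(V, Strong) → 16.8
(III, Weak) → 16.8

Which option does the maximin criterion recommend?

IV

Row minima: I=15.5, II=15.1, III=15.1, IV=16.3, V=15.5
Best worst-case = 16.3 → IV.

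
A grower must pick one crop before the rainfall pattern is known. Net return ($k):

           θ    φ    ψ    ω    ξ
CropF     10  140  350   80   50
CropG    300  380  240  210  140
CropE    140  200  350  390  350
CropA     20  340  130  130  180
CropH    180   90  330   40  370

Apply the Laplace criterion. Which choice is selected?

Row averages: CropF=126, CropG=254, CropE=286, CropA=160, CropH=202
Highest average = 286 → CropE.

CropE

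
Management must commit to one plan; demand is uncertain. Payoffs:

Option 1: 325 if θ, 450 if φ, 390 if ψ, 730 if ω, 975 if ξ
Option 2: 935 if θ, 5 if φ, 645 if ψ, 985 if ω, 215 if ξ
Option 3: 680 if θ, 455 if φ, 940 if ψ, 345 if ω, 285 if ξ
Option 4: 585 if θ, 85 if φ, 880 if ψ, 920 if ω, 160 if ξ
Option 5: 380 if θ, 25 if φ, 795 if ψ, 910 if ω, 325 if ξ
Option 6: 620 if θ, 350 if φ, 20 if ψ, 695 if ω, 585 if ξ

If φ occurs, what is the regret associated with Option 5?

Best payoff under φ is 455.
Regret = 455 − 25 = 430.

430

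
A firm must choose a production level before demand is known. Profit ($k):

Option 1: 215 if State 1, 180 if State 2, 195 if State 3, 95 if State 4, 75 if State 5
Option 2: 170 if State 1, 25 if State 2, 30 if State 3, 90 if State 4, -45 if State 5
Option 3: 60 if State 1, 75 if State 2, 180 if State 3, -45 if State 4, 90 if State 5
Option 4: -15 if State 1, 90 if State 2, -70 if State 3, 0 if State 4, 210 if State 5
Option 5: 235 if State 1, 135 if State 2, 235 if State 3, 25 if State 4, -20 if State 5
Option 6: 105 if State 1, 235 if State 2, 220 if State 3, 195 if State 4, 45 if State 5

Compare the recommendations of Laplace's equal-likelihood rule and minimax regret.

Row averages: Option 1=152, Option 2=54, Option 3=72, Option 4=43, Option 5=122, Option 6=160
Highest average = 160 → Option 6.
Column bests: State 1=235, State 2=235, State 3=235, State 4=195, State 5=210.
Option 1 regrets: 20, 55, 40, 100, 135 → max 135
Option 2 regrets: 65, 210, 205, 105, 255 → max 255
Option 3 regrets: 175, 160, 55, 240, 120 → max 240
Option 4 regrets: 250, 145, 305, 195, 0 → max 305
Option 5 regrets: 0, 100, 0, 170, 230 → max 230
Option 6 regrets: 130, 0, 15, 0, 165 → max 165
Smallest max regret = 135 → Option 1.

laplace → Option 6; minimax regret → Option 1 (disagree)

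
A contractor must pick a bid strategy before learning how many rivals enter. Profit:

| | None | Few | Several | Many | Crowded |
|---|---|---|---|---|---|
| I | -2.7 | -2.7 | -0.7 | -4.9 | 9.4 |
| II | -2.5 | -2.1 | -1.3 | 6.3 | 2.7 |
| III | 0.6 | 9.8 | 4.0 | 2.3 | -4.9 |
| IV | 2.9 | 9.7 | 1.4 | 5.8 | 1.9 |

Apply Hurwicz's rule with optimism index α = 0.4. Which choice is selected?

IV

I: 0.4·9.4 + 0.6·(-4.9) = 0.82
II: 0.4·6.3 + 0.6·(-2.5) = 1.02
III: 0.4·9.8 + 0.6·(-4.9) = 0.98
IV: 0.4·9.7 + 0.6·1.4 = 4.72
Highest Hurwicz score = 4.72 → IV.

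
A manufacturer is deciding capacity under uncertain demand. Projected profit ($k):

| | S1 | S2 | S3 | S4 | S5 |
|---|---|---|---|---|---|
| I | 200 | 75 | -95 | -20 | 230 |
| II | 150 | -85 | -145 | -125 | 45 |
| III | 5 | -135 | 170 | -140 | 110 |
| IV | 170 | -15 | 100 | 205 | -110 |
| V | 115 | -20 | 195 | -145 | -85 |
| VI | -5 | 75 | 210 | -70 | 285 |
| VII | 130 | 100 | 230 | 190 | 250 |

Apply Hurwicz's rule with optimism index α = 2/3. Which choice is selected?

VII

I: 2/3·230 + 1/3·(-95) = 365/3
II: 2/3·150 + 1/3·(-145) = 155/3
III: 2/3·170 + 1/3·(-140) = 200/3
IV: 2/3·205 + 1/3·(-110) = 100
V: 2/3·195 + 1/3·(-145) = 245/3
VI: 2/3·285 + 1/3·(-70) = 500/3
VII: 2/3·250 + 1/3·100 = 200
Highest Hurwicz score = 200 → VII.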